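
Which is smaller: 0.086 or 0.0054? 0.0054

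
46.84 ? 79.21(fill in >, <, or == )<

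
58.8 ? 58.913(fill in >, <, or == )<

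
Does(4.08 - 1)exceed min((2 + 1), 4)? Yes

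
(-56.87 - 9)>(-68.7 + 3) False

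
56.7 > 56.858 False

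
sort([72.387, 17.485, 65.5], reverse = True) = [72.387, 65.5, 17.485]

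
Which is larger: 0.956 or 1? 1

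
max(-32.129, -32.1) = -32.1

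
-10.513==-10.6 False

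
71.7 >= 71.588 True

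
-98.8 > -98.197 False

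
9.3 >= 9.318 False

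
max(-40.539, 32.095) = 32.095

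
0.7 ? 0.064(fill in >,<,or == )>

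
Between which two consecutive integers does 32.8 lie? 32 and 33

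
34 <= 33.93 False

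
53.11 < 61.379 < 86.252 True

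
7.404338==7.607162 False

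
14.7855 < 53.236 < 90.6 True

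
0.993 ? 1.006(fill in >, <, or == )<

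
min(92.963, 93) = 92.963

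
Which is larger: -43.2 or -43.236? -43.2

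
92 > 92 False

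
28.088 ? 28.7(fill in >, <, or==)<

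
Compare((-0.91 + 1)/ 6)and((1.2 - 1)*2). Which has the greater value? ((1.2 - 1)*2)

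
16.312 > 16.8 False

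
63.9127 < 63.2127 False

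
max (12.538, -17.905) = 12.538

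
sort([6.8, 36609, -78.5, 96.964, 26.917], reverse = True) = [36609, 96.964, 26.917, 6.8, -78.5]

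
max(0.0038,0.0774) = 0.0774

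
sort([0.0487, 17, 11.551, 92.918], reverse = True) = [92.918, 17, 11.551, 0.0487]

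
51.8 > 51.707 True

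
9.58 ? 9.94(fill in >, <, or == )<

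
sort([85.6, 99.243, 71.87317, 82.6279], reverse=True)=[99.243, 85.6, 82.6279, 71.87317]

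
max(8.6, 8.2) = 8.6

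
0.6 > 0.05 True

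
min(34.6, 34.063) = 34.063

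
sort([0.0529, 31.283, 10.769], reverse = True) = [31.283, 10.769, 0.0529]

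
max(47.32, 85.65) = 85.65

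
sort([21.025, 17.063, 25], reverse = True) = [25, 21.025, 17.063]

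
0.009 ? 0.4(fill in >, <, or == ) <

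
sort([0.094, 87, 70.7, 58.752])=[0.094, 58.752, 70.7, 87]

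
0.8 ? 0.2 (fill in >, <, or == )>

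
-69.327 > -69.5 True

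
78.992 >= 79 False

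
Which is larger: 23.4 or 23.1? 23.4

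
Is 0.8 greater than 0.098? Yes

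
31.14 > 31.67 False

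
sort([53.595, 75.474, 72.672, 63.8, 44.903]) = [44.903, 53.595, 63.8, 72.672, 75.474]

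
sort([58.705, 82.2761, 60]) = [58.705, 60, 82.2761]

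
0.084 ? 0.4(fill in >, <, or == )<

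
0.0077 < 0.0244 True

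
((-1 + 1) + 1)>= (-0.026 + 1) True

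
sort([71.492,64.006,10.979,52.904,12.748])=[10.979,12.748,52.904,64.006,71.492]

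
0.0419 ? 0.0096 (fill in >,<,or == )>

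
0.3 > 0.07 True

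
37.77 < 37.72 False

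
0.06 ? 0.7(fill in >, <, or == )<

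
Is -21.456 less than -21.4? Yes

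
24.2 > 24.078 True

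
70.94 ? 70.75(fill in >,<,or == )>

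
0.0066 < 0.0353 True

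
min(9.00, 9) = 9.00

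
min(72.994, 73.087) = 72.994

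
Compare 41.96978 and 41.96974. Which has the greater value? 41.96978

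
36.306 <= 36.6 True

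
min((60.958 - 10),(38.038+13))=50.958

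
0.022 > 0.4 False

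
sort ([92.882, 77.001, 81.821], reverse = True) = [92.882, 81.821, 77.001]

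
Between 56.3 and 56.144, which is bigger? 56.3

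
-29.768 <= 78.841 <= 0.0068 False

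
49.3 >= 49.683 False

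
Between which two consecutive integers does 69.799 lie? 69 and 70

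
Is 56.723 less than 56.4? No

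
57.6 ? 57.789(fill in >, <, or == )<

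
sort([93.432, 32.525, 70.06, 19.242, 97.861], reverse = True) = [97.861, 93.432, 70.06, 32.525, 19.242]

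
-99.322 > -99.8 True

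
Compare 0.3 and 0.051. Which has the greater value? 0.3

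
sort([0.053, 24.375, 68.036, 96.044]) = [0.053, 24.375, 68.036, 96.044]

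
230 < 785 True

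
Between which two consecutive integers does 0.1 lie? 0 and 1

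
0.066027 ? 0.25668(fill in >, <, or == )<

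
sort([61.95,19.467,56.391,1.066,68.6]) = [1.066,19.467,56.391,61.95,68.6]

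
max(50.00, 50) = 50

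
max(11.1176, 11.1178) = 11.1178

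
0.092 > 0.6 False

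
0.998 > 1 False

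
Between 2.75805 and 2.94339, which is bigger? 2.94339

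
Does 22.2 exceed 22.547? No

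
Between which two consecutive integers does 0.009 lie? 0 and 1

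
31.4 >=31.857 False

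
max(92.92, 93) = 93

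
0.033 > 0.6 False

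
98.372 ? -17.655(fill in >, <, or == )>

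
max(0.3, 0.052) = 0.3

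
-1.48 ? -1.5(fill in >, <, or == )>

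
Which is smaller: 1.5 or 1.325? 1.325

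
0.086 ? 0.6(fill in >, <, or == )<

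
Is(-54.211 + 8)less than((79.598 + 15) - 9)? Yes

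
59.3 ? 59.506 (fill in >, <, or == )<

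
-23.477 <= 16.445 True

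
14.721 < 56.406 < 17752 True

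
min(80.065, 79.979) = 79.979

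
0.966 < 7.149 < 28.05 True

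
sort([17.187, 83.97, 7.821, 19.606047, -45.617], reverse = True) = [83.97, 19.606047, 17.187, 7.821, -45.617]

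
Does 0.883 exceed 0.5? Yes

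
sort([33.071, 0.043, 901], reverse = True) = [901, 33.071, 0.043]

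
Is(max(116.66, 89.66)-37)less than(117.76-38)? Yes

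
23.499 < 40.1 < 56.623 True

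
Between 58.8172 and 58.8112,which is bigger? 58.8172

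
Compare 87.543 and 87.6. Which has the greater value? 87.6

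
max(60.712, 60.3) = 60.712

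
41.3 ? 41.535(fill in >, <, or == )<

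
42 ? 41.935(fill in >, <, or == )>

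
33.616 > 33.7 False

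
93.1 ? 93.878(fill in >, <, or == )<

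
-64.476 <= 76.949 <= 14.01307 False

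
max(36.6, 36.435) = 36.6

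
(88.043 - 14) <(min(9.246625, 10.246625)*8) False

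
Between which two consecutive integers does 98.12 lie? 98 and 99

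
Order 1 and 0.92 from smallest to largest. 0.92, 1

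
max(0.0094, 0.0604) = 0.0604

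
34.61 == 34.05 False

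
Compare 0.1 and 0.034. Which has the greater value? 0.1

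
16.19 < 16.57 True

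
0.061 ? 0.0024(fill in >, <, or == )>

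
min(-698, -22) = -698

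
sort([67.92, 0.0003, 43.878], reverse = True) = [67.92, 43.878, 0.0003]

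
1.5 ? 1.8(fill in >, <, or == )<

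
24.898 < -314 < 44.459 False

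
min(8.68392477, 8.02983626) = 8.02983626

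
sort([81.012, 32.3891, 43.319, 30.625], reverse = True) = [81.012, 43.319, 32.3891, 30.625]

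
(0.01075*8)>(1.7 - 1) False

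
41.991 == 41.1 False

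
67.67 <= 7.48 False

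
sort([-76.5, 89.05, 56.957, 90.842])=[-76.5, 56.957, 89.05, 90.842]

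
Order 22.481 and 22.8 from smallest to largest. 22.481, 22.8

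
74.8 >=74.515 True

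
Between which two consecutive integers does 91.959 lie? 91 and 92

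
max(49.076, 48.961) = 49.076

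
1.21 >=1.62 False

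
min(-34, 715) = -34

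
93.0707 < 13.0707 False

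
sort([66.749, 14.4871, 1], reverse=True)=[66.749, 14.4871, 1]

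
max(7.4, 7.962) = 7.962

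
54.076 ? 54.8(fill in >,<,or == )<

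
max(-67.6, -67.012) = -67.012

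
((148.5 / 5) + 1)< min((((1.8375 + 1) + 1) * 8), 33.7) False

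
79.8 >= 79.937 False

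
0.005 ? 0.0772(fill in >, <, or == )<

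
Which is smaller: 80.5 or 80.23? 80.23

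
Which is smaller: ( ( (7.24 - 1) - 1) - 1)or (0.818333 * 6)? ( ( (7.24 - 1) - 1) - 1)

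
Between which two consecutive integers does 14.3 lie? 14 and 15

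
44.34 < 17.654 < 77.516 False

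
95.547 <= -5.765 False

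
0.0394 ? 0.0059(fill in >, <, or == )>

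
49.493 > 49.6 False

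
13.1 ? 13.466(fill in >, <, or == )<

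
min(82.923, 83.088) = 82.923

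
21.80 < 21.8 False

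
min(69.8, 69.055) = 69.055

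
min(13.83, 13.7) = 13.7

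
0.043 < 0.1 True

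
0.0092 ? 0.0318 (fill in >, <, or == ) <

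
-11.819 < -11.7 True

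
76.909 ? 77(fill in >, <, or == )<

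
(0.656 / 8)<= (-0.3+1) True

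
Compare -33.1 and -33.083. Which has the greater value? -33.083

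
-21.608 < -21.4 True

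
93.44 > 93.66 False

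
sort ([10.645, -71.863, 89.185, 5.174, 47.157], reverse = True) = [89.185, 47.157, 10.645, 5.174, -71.863]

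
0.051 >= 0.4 False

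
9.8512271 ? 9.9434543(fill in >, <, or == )<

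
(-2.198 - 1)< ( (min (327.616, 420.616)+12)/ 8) True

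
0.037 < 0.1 True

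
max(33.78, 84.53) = 84.53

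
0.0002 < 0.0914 True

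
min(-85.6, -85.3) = -85.6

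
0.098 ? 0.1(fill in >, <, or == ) <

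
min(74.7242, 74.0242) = 74.0242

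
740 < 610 False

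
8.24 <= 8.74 True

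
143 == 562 False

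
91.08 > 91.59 False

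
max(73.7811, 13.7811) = 73.7811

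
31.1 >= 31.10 True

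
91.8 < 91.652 False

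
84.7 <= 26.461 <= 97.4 False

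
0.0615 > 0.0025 True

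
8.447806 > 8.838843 False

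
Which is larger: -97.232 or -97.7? -97.232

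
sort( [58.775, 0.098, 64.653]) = [0.098, 58.775, 64.653]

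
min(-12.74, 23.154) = -12.74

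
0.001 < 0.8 True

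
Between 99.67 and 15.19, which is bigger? 99.67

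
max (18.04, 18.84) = 18.84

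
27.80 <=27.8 True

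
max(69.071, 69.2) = 69.2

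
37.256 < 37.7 True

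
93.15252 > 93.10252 True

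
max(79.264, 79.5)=79.5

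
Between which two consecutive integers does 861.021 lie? 861 and 862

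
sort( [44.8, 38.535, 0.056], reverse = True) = [44.8, 38.535, 0.056]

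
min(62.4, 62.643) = 62.4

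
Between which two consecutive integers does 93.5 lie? 93 and 94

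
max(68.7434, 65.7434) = 68.7434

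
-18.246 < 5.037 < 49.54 True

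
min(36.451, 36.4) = 36.4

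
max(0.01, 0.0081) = 0.01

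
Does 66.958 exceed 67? No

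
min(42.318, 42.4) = 42.318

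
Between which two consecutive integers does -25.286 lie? -26 and -25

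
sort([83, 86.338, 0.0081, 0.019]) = [0.0081, 0.019, 83, 86.338]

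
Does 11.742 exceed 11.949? No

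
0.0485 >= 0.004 True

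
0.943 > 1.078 False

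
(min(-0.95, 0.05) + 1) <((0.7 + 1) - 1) True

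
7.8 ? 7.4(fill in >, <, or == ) >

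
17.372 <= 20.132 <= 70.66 True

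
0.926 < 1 True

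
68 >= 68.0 True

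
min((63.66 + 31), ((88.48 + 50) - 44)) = 94.48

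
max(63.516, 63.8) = 63.8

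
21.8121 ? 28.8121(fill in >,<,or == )<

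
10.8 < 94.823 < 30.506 False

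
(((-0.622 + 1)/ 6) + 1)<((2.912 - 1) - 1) False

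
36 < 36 False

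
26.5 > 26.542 False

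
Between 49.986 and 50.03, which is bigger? 50.03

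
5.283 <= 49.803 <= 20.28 False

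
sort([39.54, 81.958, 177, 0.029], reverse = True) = [177, 81.958, 39.54, 0.029]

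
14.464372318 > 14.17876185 True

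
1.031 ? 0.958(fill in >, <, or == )>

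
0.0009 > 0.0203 False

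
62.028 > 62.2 False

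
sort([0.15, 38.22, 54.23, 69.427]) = [0.15, 38.22, 54.23, 69.427]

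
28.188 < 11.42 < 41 False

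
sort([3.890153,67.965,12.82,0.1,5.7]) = [0.1,3.890153,5.7,12.82,67.965]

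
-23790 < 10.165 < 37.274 True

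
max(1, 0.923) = 1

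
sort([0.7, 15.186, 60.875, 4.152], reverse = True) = [60.875, 15.186, 4.152, 0.7]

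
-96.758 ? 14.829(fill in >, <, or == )<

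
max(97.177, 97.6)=97.6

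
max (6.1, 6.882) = 6.882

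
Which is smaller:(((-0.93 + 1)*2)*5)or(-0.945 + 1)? (-0.945 + 1)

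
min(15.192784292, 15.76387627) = 15.192784292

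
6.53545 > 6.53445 True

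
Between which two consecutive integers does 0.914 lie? 0 and 1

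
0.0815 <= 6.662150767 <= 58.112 True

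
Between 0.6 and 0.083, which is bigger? 0.6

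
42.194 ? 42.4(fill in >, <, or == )<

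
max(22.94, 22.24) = 22.94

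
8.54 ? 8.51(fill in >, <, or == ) >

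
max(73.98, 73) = 73.98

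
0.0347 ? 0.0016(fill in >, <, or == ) >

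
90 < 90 False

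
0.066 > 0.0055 True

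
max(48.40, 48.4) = 48.4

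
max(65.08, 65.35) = 65.35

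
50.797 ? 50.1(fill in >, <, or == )>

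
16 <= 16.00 True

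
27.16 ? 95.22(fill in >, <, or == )<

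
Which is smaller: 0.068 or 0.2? 0.068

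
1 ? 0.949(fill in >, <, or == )>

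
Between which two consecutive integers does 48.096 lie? 48 and 49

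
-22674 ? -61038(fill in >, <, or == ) >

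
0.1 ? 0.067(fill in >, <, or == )>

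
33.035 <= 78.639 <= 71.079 False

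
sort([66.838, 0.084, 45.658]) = [0.084, 45.658, 66.838]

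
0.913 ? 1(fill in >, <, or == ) <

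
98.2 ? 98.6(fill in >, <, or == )<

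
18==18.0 True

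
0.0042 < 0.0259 True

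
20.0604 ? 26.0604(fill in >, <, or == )<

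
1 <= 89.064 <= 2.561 False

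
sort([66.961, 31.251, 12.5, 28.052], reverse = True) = [66.961, 31.251, 28.052, 12.5]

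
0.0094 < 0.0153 True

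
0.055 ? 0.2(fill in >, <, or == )<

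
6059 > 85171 False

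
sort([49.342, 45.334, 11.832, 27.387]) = [11.832, 27.387, 45.334, 49.342]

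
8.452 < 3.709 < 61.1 False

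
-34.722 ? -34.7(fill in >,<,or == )<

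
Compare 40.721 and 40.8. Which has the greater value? 40.8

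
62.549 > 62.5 True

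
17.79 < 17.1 False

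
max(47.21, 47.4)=47.4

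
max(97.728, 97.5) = 97.728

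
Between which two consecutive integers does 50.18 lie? 50 and 51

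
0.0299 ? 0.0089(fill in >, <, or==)>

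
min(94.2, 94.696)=94.2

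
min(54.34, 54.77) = 54.34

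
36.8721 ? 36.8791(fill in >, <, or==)<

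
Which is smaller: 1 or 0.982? 0.982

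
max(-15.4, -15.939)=-15.4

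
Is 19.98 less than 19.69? No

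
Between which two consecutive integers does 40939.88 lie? 40939 and 40940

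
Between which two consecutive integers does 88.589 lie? 88 and 89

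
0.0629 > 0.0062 True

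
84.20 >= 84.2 True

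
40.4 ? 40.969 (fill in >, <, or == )<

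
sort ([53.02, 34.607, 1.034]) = [1.034, 34.607, 53.02]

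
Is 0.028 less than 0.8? Yes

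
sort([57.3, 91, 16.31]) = [16.31, 57.3, 91]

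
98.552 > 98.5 True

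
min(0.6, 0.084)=0.084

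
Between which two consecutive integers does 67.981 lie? 67 and 68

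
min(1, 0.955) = 0.955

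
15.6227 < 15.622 False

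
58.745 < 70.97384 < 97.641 True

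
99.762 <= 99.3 False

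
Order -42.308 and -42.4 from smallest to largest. -42.4, -42.308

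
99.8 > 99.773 True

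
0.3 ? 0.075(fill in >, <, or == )>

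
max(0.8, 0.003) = 0.8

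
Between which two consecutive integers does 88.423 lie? 88 and 89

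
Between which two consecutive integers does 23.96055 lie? 23 and 24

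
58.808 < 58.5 False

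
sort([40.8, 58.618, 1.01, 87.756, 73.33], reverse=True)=[87.756, 73.33, 58.618, 40.8, 1.01]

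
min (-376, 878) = -376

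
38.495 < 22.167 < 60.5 False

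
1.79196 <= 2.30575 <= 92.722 True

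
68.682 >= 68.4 True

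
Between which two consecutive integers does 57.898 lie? 57 and 58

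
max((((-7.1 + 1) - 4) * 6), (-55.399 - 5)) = -60.399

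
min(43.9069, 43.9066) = 43.9066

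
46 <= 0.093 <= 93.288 False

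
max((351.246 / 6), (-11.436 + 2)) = 58.541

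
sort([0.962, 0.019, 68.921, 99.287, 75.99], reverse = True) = [99.287, 75.99, 68.921, 0.962, 0.019]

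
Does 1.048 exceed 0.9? Yes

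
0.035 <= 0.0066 False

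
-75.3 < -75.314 False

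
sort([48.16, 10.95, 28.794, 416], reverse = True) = [416, 48.16, 28.794, 10.95]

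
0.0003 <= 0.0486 True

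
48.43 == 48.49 False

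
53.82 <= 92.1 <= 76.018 False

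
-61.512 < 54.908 True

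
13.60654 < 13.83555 True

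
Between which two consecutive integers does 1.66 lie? 1 and 2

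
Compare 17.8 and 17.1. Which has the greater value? 17.8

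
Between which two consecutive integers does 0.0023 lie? 0 and 1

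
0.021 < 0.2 True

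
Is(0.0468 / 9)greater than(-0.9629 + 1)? No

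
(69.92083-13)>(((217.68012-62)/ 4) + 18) True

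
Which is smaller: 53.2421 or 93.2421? 53.2421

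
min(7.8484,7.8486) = 7.8484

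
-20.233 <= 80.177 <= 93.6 True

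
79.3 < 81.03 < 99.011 True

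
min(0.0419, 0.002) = 0.002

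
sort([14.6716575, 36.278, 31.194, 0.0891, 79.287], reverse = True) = [79.287, 36.278, 31.194, 14.6716575, 0.0891]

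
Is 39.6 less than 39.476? No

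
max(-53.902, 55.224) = 55.224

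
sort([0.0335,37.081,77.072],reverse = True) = [77.072,37.081,0.0335]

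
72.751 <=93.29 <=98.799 True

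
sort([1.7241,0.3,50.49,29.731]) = [0.3,1.7241,29.731,50.49]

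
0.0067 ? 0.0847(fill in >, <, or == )<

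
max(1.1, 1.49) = 1.49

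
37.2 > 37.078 True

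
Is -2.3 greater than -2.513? Yes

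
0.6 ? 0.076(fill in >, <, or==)>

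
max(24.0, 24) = 24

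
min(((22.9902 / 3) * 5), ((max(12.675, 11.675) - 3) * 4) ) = 38.317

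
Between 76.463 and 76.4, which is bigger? 76.463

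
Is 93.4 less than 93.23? No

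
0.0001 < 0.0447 True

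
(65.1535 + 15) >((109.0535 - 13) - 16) True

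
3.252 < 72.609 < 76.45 True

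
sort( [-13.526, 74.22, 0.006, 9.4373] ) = [-13.526, 0.006, 9.4373, 74.22]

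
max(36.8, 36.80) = 36.80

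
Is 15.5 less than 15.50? No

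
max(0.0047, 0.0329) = 0.0329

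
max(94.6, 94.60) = 94.60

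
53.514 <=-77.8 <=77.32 False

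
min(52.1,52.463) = 52.1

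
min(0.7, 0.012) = 0.012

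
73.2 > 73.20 False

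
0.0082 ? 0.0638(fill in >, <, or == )<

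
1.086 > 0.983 True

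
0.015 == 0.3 False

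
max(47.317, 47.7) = 47.7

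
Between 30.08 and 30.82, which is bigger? 30.82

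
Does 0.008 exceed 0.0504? No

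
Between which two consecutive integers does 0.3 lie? 0 and 1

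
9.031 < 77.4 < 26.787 False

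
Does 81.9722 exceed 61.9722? Yes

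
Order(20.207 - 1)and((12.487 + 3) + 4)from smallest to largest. (20.207 - 1),((12.487 + 3) + 4)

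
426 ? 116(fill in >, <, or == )>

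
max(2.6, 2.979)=2.979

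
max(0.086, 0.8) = 0.8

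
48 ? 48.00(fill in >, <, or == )==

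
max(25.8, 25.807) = 25.807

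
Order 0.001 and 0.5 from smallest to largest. 0.001, 0.5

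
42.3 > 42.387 False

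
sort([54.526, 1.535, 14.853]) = [1.535, 14.853, 54.526]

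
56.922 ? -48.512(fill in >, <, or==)>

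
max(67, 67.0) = 67.0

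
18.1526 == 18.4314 False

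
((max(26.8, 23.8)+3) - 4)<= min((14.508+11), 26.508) False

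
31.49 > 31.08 True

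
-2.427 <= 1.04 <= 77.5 True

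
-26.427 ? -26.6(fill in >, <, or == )>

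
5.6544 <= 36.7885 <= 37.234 True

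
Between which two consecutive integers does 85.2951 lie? 85 and 86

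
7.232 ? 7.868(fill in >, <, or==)<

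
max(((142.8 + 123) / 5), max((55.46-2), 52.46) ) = 53.46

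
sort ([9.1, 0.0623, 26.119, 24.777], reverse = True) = [26.119, 24.777, 9.1, 0.0623]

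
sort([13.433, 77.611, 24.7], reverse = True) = [77.611, 24.7, 13.433]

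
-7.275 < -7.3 False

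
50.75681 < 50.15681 False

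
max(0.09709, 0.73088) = 0.73088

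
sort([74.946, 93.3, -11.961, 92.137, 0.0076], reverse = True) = [93.3, 92.137, 74.946, 0.0076, -11.961]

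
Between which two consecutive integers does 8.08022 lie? 8 and 9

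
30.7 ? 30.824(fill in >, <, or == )<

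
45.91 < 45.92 True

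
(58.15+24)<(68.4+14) True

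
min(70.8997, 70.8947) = 70.8947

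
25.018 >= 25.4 False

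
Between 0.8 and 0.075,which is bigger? 0.8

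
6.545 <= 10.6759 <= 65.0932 True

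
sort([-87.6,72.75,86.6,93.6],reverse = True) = [93.6,86.6,72.75,-87.6]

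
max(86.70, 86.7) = 86.7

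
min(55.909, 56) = 55.909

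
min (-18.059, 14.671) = -18.059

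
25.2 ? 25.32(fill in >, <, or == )<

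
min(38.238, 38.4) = 38.238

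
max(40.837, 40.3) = 40.837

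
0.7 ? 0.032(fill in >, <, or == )>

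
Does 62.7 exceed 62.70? No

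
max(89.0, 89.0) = 89.0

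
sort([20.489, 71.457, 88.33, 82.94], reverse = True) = [88.33, 82.94, 71.457, 20.489]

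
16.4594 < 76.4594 True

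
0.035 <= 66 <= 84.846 True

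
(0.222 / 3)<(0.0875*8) True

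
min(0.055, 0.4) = 0.055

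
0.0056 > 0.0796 False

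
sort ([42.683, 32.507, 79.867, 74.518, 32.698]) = [32.507, 32.698, 42.683, 74.518, 79.867]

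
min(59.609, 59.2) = 59.2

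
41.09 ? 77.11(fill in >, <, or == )<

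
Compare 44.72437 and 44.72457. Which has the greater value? 44.72457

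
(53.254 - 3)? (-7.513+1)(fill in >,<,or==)>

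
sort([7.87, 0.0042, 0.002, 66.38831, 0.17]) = [0.002, 0.0042, 0.17, 7.87, 66.38831]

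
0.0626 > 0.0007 True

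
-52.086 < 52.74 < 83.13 True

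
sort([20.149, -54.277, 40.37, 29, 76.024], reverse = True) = [76.024, 40.37, 29, 20.149, -54.277]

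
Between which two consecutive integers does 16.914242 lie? 16 and 17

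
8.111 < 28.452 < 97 True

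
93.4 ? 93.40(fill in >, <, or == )==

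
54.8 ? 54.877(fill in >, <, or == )<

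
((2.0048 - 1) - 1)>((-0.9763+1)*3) False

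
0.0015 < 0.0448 True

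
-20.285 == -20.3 False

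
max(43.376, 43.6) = 43.6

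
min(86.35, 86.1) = 86.1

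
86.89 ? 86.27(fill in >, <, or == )>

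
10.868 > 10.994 False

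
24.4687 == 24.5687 False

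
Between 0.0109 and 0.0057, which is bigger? 0.0109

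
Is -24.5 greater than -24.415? No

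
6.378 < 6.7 True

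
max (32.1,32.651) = 32.651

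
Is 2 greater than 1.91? Yes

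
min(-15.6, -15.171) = -15.6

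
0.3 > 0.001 True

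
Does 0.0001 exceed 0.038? No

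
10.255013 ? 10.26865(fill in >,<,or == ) <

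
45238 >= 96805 False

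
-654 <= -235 True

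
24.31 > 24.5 False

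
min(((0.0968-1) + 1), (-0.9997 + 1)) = 0.0003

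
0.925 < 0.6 False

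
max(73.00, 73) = 73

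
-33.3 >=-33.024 False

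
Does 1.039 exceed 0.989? Yes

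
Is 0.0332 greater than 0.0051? Yes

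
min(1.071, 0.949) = 0.949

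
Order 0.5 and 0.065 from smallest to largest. 0.065, 0.5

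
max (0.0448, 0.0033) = 0.0448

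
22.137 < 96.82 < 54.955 False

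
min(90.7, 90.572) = 90.572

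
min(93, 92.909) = 92.909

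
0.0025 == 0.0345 False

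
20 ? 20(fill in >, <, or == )==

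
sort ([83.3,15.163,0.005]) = [0.005,15.163,83.3]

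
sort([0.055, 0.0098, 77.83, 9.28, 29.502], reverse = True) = [77.83, 29.502, 9.28, 0.055, 0.0098]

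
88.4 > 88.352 True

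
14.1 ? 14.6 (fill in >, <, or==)<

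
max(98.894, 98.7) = 98.894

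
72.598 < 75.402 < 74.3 False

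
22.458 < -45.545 False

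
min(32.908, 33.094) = 32.908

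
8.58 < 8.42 False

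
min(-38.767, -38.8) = -38.8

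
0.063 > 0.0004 True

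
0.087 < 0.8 True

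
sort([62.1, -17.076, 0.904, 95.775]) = [-17.076, 0.904, 62.1, 95.775]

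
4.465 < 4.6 True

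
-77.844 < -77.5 True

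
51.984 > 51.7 True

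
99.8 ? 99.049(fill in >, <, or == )>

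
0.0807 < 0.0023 False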